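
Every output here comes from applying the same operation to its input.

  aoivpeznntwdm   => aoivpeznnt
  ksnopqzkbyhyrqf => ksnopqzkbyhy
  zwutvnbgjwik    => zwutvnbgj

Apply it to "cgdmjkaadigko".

cgdmjkaadi

What's happening: delete the last 3 characters.
"cgdmjkaadigko" → "cgdmjkaadi".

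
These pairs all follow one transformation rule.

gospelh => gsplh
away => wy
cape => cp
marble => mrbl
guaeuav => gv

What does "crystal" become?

crystl

What's happening: remove every vowel.
For "crystal" the result is "crystl".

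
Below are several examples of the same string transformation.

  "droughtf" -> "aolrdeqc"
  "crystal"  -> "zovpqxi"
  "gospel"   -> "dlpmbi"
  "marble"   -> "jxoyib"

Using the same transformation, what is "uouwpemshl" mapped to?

rlrtmbjpei

In each case the input is transformed by: shift every letter 3 places backward in the alphabet (wrapping around).
So "uouwpemshl" becomes "rlrtmbjpei".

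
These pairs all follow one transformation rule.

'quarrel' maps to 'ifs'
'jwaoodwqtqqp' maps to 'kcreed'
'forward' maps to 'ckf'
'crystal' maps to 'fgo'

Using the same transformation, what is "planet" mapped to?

zbh

The rule is to shift every letter 12 places backward in the alphabet (wrapping around), then keep every other character starting from the second (positions 2nd, 4th, 6th, ...).
Working it through for "planet": intermediate "dzobsh", final "zbh".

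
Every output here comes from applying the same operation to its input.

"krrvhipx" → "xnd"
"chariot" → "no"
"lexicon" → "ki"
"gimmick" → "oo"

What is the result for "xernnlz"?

kt

Looking at the pairs, the operation is to shift every letter 6 places forward in the alphabet (wrapping around), then keep one character in every 3, starting at position 2 (positions 2nd, 5th, 8th, ...).
For "xernnlz", step one produces "dkxttrf"; step two turns that into "kt".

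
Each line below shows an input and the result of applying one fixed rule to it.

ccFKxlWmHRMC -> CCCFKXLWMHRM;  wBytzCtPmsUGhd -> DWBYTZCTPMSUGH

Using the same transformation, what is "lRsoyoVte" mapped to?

ELRSOYOVT

The transformation: move the last character to the front, then convert every letter to uppercase.
For "lRsoyoVte", step one produces "elRsoyoVt"; step two turns that into "ELRSOYOVT".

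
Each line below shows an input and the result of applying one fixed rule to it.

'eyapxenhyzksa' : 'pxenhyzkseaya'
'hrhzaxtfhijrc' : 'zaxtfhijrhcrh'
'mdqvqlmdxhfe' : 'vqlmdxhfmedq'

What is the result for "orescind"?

Each output is the input with this applied: swap the first and last characters, then move the first 3 characters to the end (rotate left by 3).
Applying both steps to "orescind": "drescino", then "scinodre".

scinodre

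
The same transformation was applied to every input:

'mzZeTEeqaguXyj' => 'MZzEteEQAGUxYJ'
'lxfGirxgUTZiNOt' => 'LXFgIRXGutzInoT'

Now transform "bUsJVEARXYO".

Rule — flip the case of every letter.
For "bUsJVEARXYO" the result is "BuSjvearxyo".

BuSjvearxyo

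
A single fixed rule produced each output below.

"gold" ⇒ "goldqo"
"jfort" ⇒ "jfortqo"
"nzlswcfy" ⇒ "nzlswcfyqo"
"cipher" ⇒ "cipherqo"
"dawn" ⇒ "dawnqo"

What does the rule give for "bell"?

bellqo

In each case the input is transformed by: append "qo".
Applying that to "bell" gives "bellqo".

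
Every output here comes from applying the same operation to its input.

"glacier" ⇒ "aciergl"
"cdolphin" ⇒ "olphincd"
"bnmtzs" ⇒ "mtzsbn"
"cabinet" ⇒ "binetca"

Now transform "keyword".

Each output is the input with this applied: move the first 2 characters to the end (rotate left by 2).
On "keyword" that produces "ywordke".

ywordke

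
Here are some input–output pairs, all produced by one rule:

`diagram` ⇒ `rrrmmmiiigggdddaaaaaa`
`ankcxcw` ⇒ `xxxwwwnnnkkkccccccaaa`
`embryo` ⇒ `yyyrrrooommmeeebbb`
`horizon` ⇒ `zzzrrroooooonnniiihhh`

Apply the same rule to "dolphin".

Looking at the pairs, the operation is to repeat every character 3 times, then sort the characters into reverse alphabetical order.
"dolphin" → "dddooolllppphhhiiinnn" → "pppooonnnllliiihhhddd".

pppooonnnllliiihhhddd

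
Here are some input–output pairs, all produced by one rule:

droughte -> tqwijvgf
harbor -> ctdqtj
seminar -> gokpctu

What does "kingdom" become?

The rule is to move the first character to the end, then shift every letter 2 places forward in the alphabet (wrapping around).
Applying both steps to "kingdom": "ingdomk", then "kpifqom".
(Check on "droughte": → "roughted" → "tqwijvgf" ✓)

kpifqom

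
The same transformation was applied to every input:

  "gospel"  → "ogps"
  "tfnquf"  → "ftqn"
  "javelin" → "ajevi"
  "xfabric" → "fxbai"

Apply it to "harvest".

The pattern: swap each adjacent pair of characters (1↔2, 3↔4, ...), then delete the last 2 characters.
Starting from "harvest": after the first operation, "ahvrset"; after the second, "ahvrs".

ahvrs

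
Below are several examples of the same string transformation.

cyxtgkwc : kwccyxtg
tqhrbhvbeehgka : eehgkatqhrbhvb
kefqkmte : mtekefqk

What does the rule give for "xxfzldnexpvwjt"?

The rule is to swap the front and back halves of the string, then move the first character to the end.
Applying both steps to "xxfzldnexpvwjt": "expvwjtxxfzldn", then "xpvwjtxxfzldne".

xpvwjtxxfzldne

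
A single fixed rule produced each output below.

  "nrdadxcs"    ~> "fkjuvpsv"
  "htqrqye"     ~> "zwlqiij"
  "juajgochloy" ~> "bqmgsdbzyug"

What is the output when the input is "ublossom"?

What's happening: take characters alternately from the front and the back (1st, last, 2nd, 2nd-last, ...), then shift every letter 8 places backward in the alphabet (wrapping around).
For "ublossom", step one produces "umbolsos"; step two turns that into "metgdkgk".
(Check on "nrdadxcs": → "nsrcdxad" → "fkjuvpsv" ✓)

metgdkgk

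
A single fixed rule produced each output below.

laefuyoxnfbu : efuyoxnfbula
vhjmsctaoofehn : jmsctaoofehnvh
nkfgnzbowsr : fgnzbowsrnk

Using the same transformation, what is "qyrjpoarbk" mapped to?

Each output is the input with this applied: move the first 2 characters to the end (rotate left by 2).
Applying that to "qyrjpoarbk" gives "rjpoarbkqy".

rjpoarbkqy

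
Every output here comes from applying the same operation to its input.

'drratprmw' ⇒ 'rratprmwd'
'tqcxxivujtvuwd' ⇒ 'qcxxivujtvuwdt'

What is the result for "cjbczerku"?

jbczerkuc

What's happening: move the first character to the end.
Doing the same to "cjbczerku": "jbczerkuc".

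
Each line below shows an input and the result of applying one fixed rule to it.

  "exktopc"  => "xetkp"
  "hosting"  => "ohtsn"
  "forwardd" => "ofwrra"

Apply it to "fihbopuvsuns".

In each case the input is transformed by: swap each adjacent pair of characters (1↔2, 3↔4, ...), then delete the last 2 characters.
Starting from "fihbopuvsuns": after the first operation, "ifbhpovuussn"; after the second, "ifbhpovuus".
(Check on "hosting": → "ohtsnig" → "ohtsn" ✓)

ifbhpovuus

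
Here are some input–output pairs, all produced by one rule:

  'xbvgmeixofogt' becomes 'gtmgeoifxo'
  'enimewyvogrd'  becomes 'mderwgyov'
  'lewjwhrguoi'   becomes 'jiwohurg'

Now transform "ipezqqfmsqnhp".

Rule — delete the first 3 characters, then take characters alternately from the front and the back (1st, last, 2nd, 2nd-last, ...).
Applying both steps to "ipezqqfmsqnhp": "zqqfmsqnhp", then "zpqhqnfqms".

zpqhqnfqms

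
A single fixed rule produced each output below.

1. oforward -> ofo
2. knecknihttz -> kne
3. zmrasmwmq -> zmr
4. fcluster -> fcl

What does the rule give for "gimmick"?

Each output is the input with this applied: keep only the first 3 characters.
Applying that to "gimmick" gives "gim".

gim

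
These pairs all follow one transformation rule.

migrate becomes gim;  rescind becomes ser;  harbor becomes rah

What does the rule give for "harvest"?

What's happening: reverse the string, then keep only the last 3 characters.
Doing the same to "harvest": "rah".

rah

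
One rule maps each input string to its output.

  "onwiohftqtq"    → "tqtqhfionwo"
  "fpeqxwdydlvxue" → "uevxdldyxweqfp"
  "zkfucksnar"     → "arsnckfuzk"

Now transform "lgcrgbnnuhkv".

The transformation: reverse the string, then swap each adjacent pair of characters (1↔2, 3↔4, ...).
On "lgcrgbnnuhkv": the first step gives "vkhunnbgrcgl", and the second then gives "kvuhnngbcrlg".

kvuhnngbcrlg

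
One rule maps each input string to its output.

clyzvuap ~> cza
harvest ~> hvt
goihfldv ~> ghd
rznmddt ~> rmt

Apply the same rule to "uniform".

The pattern: keep one character in every 3, starting at position 1 (positions 1st, 4th, 7th, ...).
So "uniform" becomes "ufm".

ufm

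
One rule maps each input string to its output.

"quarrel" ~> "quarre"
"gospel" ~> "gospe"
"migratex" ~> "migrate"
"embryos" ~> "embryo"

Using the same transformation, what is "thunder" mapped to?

Each output is the input with this applied: delete the last character.
Applying that to "thunder" gives "thunde".

thunde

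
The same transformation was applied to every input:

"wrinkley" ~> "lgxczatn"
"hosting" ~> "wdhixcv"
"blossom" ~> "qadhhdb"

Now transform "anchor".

The pattern: shift every letter 11 places backward in the alphabet (wrapping around).
Doing the same to "anchor": "pcrwdg".

pcrwdg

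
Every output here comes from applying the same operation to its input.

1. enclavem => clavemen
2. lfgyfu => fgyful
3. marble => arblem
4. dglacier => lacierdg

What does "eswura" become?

swurae

The pattern: move the last 2 characters to the front (rotate right by 2), then swap the front and back halves of the string.
For "eswura", step one produces "raeswu"; step two turns that into "swurae".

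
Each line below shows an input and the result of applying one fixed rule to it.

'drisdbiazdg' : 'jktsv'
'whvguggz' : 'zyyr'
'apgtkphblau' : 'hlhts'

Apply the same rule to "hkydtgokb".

Each output is the input with this applied: shift every letter 8 places backward in the alphabet (wrapping around), then keep every other character starting from the second (positions 2nd, 4th, 6th, ...).
For "hkydtgokb", step one produces "zcqvlygct"; step two turns that into "cvyc".

cvyc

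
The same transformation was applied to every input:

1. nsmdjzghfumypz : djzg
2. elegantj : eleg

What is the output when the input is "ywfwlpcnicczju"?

The pattern: swap the front and back halves of the string, then keep only the last 4 characters.
Starting from "ywfwlpcnicczju": after the first operation, "nicczjuywfwlpc"; after the second, "wlpc".

wlpc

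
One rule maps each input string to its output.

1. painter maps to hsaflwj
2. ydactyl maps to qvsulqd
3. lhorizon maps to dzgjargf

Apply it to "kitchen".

The pattern: shift every letter 8 places backward in the alphabet (wrapping around).
Doing the same to "kitchen": "caluzwf".

caluzwf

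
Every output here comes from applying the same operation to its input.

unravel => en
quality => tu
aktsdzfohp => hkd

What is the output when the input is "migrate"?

ti

In each case the input is transformed by: move the last 3 characters to the front (rotate right by 3), then keep one character in every 3, starting at position 2 (positions 2nd, 5th, 8th, ...).
On "migrate": the first step gives "atemigr", and the second then gives "ti".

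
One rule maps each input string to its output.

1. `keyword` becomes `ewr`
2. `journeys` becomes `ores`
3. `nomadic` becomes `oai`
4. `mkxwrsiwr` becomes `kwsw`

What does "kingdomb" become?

The rule is to keep every other character starting from the second (positions 2nd, 4th, 6th, ...).
Doing the same to "kingdomb": "igob".

igob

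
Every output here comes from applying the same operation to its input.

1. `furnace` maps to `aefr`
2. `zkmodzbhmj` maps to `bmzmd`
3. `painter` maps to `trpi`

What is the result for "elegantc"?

atee

What's happening: keep every other character starting from the first (positions 1st, 3rd, 5th, ...), then move the last 2 characters to the front (rotate right by 2).
Applying both steps to "elegantc": "eeat", then "atee".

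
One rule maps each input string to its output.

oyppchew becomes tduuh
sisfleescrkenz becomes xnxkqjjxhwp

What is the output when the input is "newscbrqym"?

sjbxhgw

The rule is to delete the last 3 characters, then shift every letter 5 places forward in the alphabet (wrapping around).
Working it through for "newscbrqym": intermediate "newscbr", final "sjbxhgw".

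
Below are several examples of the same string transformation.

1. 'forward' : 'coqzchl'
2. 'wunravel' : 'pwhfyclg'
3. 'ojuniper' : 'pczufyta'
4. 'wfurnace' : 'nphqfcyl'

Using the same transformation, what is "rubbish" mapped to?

What's happening: move the last 2 characters to the front (rotate right by 2), then shift every letter 11 places forward in the alphabet (wrapping around).
On "rubbish": the first step gives "shrubbi", and the second then gives "dscfmmt".

dscfmmt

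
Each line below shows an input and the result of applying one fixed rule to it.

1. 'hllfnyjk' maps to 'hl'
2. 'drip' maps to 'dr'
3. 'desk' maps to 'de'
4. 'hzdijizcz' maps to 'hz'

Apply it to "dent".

de

The transformation: keep only the first 2 characters.
On "dent" that produces "de".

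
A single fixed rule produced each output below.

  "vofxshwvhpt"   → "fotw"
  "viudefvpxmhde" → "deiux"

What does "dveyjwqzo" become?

dow

The rule is to sort the characters into alphabetical order, then keep one character in every 3, starting at position 1 (positions 1st, 4th, 7th, ...).
For "dveyjwqzo", step one produces "dejoqvwyz"; step two turns that into "dow".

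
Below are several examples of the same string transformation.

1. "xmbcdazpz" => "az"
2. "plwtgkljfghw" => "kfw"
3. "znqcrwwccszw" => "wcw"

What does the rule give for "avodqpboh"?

What's happening: keep one character in every 3, starting at position 3 (positions 3rd, 6th, 9th, ...), then delete the first character.
On "avodqpboh" that produces "ph".

ph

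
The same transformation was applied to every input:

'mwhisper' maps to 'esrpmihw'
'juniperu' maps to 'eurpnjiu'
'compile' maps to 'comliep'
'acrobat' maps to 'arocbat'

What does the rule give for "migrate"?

armiget

The pattern: sort the characters into reverse alphabetical order, then swap the first and last characters.
On "migrate": the first step gives "trmigea", and the second then gives "armiget".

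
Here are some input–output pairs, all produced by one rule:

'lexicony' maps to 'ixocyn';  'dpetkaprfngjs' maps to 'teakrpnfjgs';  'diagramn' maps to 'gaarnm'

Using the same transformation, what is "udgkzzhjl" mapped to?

kgzzjhl

The pattern: delete the first 2 characters, then swap each adjacent pair of characters (1↔2, 3↔4, ...).
"udgkzzhjl" → "gkzzhjl" → "kgzzjhl".
(Check on "dpetkaprfngjs": → "etkaprfngjs" → "teakrpnfjgs" ✓)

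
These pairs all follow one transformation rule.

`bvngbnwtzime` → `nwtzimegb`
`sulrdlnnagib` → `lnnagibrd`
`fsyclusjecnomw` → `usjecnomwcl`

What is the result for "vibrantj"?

What's happening: delete the first 3 characters, then move the first 2 characters to the end (rotate left by 2).
On "vibrantj": the first step gives "rantj", and the second then gives "ntjra".

ntjra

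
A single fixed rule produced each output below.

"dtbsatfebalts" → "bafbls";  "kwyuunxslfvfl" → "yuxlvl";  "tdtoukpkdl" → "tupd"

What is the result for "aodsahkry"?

The pattern: keep every other character starting from the first (positions 1st, 3rd, 5th, ...), then delete the first character.
For "aodsahkry" the result is "daky".

daky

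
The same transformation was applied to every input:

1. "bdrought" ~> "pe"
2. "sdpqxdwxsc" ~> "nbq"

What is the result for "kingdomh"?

lm

Rule — keep one character in every 3, starting at position 3 (positions 3rd, 6th, 9th, ...), then shift every letter 2 places backward in the alphabet (wrapping around).
For "kingdomh", step one produces "no"; step two turns that into "lm".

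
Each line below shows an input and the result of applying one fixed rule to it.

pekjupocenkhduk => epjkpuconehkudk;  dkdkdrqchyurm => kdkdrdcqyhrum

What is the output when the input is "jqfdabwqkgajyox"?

In each case the input is transformed by: swap each adjacent pair of characters (1↔2, 3↔4, ...).
"jqfdabwqkgajyox" → "qjdfbaqwgkjaoyx".

qjdfbaqwgkjaoyx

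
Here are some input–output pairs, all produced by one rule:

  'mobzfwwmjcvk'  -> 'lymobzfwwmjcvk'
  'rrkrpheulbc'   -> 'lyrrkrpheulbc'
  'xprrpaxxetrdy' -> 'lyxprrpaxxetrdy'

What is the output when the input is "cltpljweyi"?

lycltpljweyi

The pattern: prepend "ly".
Applying that to "cltpljweyi" gives "lycltpljweyi".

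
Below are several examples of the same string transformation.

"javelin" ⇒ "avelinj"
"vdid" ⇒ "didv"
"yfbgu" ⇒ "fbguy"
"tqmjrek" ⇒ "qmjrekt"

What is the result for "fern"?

ernf

In each case the input is transformed by: move the first character to the end.
Doing the same to "fern": "ernf".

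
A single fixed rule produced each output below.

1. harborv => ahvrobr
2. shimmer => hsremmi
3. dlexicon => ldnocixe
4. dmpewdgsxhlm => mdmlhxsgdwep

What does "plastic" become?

The rule is to reverse the string, then move the last 2 characters to the front (rotate right by 2).
Working it through for "plastic": intermediate "citsalp", final "lpcitsa".

lpcitsa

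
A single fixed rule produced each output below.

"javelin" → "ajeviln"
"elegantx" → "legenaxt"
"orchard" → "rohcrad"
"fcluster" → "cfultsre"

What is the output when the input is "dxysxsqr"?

The rule is to swap each adjacent pair of characters (1↔2, 3↔4, ...).
Doing the same to "dxysxsqr": "xdsysxrq".

xdsysxrq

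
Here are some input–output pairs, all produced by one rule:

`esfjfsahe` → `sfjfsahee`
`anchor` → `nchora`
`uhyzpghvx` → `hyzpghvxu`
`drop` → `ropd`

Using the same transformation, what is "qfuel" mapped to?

fuelq

The transformation: move the first character to the end.
Doing the same to "qfuel": "fuelq".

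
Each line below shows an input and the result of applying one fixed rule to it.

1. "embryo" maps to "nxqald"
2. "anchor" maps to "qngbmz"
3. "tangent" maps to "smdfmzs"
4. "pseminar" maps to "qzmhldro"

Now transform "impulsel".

kdrktolh

In each case the input is transformed by: shift every letter 1 place backward in the alphabet (wrapping around), then reverse the string.
Applying that to "impulsel" gives "kdrktolh".
(Check on "tangent": → "szmfdms" → "smdfmzs" ✓)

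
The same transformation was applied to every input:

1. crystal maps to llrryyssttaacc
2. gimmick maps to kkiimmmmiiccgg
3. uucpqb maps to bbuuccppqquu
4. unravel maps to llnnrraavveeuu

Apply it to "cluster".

rrlluusstteecc

What's happening: swap the first and last characters, then double every character.
Applying both steps to "cluster": "rlustec", then "rrlluusstteecc".
(Check on "gimmick": → "kimmicg" → "kkiimmmmiiccgg" ✓)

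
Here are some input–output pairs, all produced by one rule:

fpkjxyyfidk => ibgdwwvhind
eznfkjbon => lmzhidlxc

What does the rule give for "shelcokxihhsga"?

The transformation: reverse the string, then shift every letter 2 places backward in the alphabet (wrapping around).
"shelcokxihhsga" → "agshhixkoclehs" → "yeqffgvimajcfq".

yeqffgvimajcfq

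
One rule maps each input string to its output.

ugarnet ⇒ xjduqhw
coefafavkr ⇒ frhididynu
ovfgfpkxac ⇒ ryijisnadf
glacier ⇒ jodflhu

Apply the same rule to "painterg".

sdlqwhuj

The rule is to shift every letter 3 places forward in the alphabet (wrapping around).
Doing the same to "painterg": "sdlqwhuj".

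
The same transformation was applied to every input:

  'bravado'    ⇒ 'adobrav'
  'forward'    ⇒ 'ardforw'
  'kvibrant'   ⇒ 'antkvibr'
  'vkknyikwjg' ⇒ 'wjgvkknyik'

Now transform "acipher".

heracip

The pattern: move the last 3 characters to the front (rotate right by 3).
So "acipher" becomes "heracip".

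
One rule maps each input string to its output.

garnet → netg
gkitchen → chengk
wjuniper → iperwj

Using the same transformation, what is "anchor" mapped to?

What's happening: swap the front and back halves of the string, then delete the last 2 characters.
For "anchor", step one produces "horanc"; step two turns that into "hora".

hora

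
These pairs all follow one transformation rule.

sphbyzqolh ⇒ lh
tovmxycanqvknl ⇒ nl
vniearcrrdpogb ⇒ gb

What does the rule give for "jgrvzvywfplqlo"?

The transformation: keep only the last 2 characters.
"jgrvzvywfplqlo" → "lo".

lo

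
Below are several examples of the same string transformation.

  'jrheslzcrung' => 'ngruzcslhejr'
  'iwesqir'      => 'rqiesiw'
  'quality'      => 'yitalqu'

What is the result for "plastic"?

Each output is the input with this applied: swap each adjacent pair of characters (1↔2, 3↔4, ...), then reverse the string.
Applying that to "plastic" gives "ctiaspl".

ctiaspl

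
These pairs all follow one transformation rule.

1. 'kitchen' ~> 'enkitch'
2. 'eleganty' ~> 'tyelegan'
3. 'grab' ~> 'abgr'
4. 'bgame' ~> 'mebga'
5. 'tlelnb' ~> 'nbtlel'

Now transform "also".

What's happening: move the last 2 characters to the front (rotate right by 2).
So "also" becomes "soal".

soal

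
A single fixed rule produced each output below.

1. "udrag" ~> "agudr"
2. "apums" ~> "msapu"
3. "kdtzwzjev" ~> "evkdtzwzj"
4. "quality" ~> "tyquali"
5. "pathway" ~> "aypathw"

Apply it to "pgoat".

Looking at the pairs, the operation is to move the last 2 characters to the front (rotate right by 2).
For "pgoat" the result is "atpgo".

atpgo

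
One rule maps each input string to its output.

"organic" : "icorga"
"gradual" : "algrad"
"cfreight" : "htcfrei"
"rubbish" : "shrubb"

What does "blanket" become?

In each case the input is transformed by: move the last 2 characters to the front (rotate right by 2), then delete the last character.
Starting from "blanket": after the first operation, "etblank"; after the second, "etblan".

etblan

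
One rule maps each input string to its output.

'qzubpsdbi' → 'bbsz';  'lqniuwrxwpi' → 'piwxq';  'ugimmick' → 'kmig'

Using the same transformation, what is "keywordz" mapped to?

Each output is the input with this applied: keep every other character starting from the second (positions 2nd, 4th, 6th, ...), then swap the first and last characters.
Starting from "keywordz": after the first operation, "ewrz"; after the second, "zwre".

zwre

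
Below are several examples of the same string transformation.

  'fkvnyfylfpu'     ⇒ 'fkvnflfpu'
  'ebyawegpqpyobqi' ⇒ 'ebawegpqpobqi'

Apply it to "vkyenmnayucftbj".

Rule — remove every "y".
"vkyenmnayucftbj" → "vkenmnaucftbj".

vkenmnaucftbj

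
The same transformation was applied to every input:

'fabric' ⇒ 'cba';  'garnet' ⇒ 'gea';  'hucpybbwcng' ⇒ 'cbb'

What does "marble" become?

eba

The rule is to sort the characters into reverse alphabetical order, then keep only the last 3 characters.
Working it through for "marble": intermediate "rmleba", final "eba".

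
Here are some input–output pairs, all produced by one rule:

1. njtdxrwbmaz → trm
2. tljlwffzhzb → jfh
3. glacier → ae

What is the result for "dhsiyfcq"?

The rule is to keep one character in every 3, starting at position 3 (positions 3rd, 6th, 9th, ...).
"dhsiyfcq" → "sf".

sf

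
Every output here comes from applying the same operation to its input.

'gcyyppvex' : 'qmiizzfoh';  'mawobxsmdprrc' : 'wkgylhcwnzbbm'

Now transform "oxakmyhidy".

In each case the input is transformed by: shift every letter 10 places forward in the alphabet (wrapping around).
For "oxakmyhidy" the result is "yhkuwirsni".

yhkuwirsni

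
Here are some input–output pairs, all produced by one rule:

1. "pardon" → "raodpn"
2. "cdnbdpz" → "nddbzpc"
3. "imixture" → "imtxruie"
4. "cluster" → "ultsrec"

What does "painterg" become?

iatnrepg

Rule — move the first character to the end, then swap each adjacent pair of characters (1↔2, 3↔4, ...).
On "painterg": the first step gives "aintergp", and the second then gives "iatnrepg".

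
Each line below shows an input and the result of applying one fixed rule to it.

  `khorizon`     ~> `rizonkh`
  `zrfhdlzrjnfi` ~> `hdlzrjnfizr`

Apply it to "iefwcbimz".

In each case the input is transformed by: move the first 2 characters to the end (rotate left by 2), then delete the first character.
Starting from "iefwcbimz": after the first operation, "fwcbimzie"; after the second, "wcbimzie".

wcbimzie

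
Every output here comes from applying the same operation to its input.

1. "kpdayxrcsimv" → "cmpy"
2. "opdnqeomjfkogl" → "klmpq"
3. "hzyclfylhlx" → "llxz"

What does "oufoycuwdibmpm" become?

What's happening: keep one character in every 3, starting at position 2 (positions 2nd, 5th, 8th, ...), then sort the characters into alphabetical order.
Working it through for "oufoycuwdibmpm": intermediate "uywbm", final "bmuwy".
(Check on "kpdayxrcsimv": → "pycm" → "cmpy" ✓)

bmuwy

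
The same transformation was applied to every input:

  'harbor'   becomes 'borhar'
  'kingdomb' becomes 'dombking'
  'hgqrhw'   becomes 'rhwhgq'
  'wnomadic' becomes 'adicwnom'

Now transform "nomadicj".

dicjnoma

Looking at the pairs, the operation is to swap the front and back halves of the string.
For "nomadicj" the result is "dicjnoma".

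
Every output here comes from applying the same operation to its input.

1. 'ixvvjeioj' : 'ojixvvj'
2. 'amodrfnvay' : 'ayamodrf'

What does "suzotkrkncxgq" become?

gqsuzotkrkn

The rule is to move the last 2 characters to the front (rotate right by 2), then delete the last 2 characters.
"suzotkrkncxgq" → "gqsuzotkrkncx" → "gqsuzotkrkn".
(Check on "amodrfnvay": → "ayamodrfnv" → "ayamodrf" ✓)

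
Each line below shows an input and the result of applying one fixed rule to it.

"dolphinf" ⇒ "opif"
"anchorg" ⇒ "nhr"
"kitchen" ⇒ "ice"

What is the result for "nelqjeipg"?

eqep

What's happening: keep every other character starting from the second (positions 2nd, 4th, 6th, ...).
So "nelqjeipg" becomes "eqep".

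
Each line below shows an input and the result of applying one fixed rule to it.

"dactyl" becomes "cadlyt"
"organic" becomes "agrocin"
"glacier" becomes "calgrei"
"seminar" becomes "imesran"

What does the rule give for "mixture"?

tximeru

Each output is the input with this applied: move the last 3 characters to the front (rotate right by 3), then reverse the string.
On "mixture": the first step gives "uremixt", and the second then gives "tximeru".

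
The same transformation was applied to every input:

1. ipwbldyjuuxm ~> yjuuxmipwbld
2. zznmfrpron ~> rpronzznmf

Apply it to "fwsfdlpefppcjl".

Looking at the pairs, the operation is to swap the front and back halves of the string.
Doing the same to "fwsfdlpefppcjl": "efppcjlfwsfdlp".

efppcjlfwsfdlp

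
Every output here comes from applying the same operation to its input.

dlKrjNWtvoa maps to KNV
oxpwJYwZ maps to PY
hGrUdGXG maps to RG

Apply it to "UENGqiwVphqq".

NIPQ

Looking at the pairs, the operation is to keep one character in every 3, starting at position 3 (positions 3rd, 6th, 9th, ...), then convert every letter to uppercase.
Starting from "UENGqiwVphqq": after the first operation, "Nipq"; after the second, "NIPQ".
(Check on "dlKrjNWtvoa": → "KNv" → "KNV" ✓)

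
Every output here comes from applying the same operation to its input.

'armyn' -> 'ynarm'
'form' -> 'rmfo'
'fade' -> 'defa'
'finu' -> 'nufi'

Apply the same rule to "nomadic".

What's happening: move the last 2 characters to the front (rotate right by 2).
Doing the same to "nomadic": "icnomad".

icnomad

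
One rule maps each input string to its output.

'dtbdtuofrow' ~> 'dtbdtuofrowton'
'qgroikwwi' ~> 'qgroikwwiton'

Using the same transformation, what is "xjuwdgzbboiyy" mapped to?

The rule is to append "ton".
On "xjuwdgzbboiyy" that produces "xjuwdgzbboiyyton".

xjuwdgzbboiyyton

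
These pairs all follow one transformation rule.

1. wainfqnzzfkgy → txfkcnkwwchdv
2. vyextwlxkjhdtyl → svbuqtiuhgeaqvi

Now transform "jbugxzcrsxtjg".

What's happening: shift every letter 3 places backward in the alphabet (wrapping around).
Doing the same to "jbugxzcrsxtjg": "gyrduwzopuqgd".

gyrduwzopuqgd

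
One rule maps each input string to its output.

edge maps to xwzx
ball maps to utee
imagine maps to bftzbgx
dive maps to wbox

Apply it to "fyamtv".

The rule is to shift every letter 7 places backward in the alphabet (wrapping around).
Doing the same to "fyamtv": "yrtfmo".

yrtfmo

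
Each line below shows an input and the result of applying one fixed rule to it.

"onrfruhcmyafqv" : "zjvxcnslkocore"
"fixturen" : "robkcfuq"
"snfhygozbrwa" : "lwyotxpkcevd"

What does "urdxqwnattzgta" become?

xqqwdqxroauntk

The transformation: swap the front and back halves of the string, then shift every letter 3 places backward in the alphabet (wrapping around).
For "urdxqwnattzgta" the result is "xqqwdqxroauntk".
(Check on "fixturen": → "urenfixt" → "robkcfuq" ✓)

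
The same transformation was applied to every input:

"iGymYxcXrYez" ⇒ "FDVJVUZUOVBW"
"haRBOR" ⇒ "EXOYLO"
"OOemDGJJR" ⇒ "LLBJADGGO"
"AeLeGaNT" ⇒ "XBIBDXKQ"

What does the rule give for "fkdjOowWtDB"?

Rule — shift every letter 3 places backward in the alphabet (wrapping around), then convert every letter to uppercase.
Starting from "fkdjOowWtDB": after the first operation, "chagLltTqAY"; after the second, "CHAGLLTTQAY".
(Check on "haRBOR": → "exOYLO" → "EXOYLO" ✓)

CHAGLLTTQAY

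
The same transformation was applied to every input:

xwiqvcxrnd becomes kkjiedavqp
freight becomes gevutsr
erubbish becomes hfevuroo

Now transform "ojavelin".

Looking at the pairs, the operation is to sort the characters into reverse alphabetical order, then shift every letter 13 places forward in the alphabet (wrapping around) — i.e. ROT13.
Working it through for "ojavelin": intermediate "vonljiea", final "ibaywvrn".

ibaywvrn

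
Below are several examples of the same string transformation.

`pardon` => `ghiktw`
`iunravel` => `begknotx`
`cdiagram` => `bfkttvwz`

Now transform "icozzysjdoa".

The rule is to shift every letter 7 places backward in the alphabet (wrapping around), then sort the characters into alphabetical order.
Starting from "icozzysjdoa": after the first operation, "bvhssrlcwht"; after the second, "bchhlrsstvw".

bchhlrsstvw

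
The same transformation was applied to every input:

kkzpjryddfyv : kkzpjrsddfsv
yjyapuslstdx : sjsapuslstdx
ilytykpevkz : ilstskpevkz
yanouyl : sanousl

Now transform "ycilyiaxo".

The rule is to replace every "y" with "s".
On "ycilyiaxo" that produces "scilsiaxo".

scilsiaxo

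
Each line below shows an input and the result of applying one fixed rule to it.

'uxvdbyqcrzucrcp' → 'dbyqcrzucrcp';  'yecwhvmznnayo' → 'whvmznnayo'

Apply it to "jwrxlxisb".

xlxisb

Looking at the pairs, the operation is to delete the first 3 characters.
Applying that to "jwrxlxisb" gives "xlxisb".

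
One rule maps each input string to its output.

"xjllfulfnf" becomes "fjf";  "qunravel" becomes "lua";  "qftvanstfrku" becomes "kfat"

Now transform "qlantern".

Rule — keep one character in every 3, starting at position 2 (positions 2nd, 5th, 8th, ...), then move the last character to the front.
Working it through for "qlantern": intermediate "ltn", final "nlt".
(Check on "xjllfulfnf": → "jff" → "fjf" ✓)

nlt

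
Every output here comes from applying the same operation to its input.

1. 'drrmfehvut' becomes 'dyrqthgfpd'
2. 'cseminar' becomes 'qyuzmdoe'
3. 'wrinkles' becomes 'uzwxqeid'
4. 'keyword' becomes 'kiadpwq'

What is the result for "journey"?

gdzqkva

The transformation: shift every letter 12 places forward in the alphabet (wrapping around), then move the first 2 characters to the end (rotate left by 2).
Working it through for "journey": intermediate "vagdzqk", final "gdzqkva".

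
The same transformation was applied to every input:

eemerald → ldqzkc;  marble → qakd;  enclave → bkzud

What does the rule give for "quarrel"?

In each case the input is transformed by: delete the first 2 characters, then shift every letter 1 place backward in the alphabet (wrapping around).
Working it through for "quarrel": intermediate "arrel", final "zqqdk".

zqqdk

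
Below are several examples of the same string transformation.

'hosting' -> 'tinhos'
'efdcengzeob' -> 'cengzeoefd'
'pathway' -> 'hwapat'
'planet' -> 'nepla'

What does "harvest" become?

Rule — delete the last character, then move the first 3 characters to the end (rotate left by 3).
On "harvest" that produces "veshar".

veshar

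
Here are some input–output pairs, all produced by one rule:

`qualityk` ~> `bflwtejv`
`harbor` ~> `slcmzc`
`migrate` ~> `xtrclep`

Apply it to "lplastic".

wawldetn

The transformation: shift every letter 11 places forward in the alphabet (wrapping around).
On "lplastic" that produces "wawldetn".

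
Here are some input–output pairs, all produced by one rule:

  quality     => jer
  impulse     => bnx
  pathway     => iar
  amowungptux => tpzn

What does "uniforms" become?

The rule is to shift every letter 7 places backward in the alphabet (wrapping around), then keep one character in every 3, starting at position 1 (positions 1st, 4th, 7th, ...).
Applying that to "uniforms" gives "nyf".

nyf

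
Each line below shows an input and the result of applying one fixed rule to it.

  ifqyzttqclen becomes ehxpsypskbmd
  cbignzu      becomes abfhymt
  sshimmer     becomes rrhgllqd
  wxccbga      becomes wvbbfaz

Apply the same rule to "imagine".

Each output is the input with this applied: swap each adjacent pair of characters (1↔2, 3↔4, ...), then shift every letter 1 place backward in the alphabet (wrapping around).
Applying both steps to "imagine": "miganie", then "lhfzmhd".
(Check on "sshimmer": → "ssihmmre" → "rrhgllqd" ✓)

lhfzmhd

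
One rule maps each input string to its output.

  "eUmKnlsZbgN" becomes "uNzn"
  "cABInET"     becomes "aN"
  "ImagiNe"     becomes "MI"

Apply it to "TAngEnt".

Looking at the pairs, the operation is to flip the case of every letter, then keep one character in every 3, starting at position 2 (positions 2nd, 5th, 8th, ...).
On "TAngEnt": the first step gives "taNGeNT", and the second then gives "ae".
(Check on "eUmKnlsZbgN": → "EuMkNLSzBGn" → "uNzn" ✓)

ae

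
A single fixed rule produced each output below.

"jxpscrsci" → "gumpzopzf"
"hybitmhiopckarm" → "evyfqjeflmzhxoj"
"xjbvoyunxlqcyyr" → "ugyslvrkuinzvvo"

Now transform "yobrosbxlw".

vlyolpyuit

The pattern: shift every letter 3 places backward in the alphabet (wrapping around).
So "yobrosbxlw" becomes "vlyolpyuit".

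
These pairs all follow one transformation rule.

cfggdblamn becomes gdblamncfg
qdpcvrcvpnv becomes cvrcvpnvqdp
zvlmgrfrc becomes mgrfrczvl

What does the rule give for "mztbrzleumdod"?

brzleumdodmzt

Looking at the pairs, the operation is to move the first 3 characters to the end (rotate left by 3).
Doing the same to "mztbrzleumdod": "brzleumdodmzt".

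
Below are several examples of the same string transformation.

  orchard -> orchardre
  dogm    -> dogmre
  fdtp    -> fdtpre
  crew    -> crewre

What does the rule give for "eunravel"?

The transformation: append "re".
So "eunravel" becomes "eunravelre".

eunravelre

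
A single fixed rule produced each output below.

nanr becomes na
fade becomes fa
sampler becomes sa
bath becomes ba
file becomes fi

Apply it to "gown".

go

The transformation: keep only the first 2 characters.
For "gown" the result is "go".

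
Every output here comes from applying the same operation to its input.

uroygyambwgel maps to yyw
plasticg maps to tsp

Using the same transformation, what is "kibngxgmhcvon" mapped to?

In each case the input is transformed by: sort the characters into reverse alphabetical order, then keep only the first 3 characters.
For "kibngxgmhcvon", step one produces "xvonnmkihggcb"; step two turns that into "xvo".
(Check on "uroygyambwgel": → "yywuromlggeba" → "yyw" ✓)

xvo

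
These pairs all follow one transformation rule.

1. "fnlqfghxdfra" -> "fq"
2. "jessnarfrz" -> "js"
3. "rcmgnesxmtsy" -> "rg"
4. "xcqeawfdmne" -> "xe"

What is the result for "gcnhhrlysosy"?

The pattern: keep one character in every 3, starting at position 1 (positions 1st, 4th, 7th, ...), then keep only the first 2 characters.
For "gcnhhrlysosy", step one produces "ghlo"; step two turns that into "gh".

gh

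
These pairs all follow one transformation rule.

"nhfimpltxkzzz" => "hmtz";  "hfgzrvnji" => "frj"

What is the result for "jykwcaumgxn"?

ycmn

Looking at the pairs, the operation is to keep one character in every 3, starting at position 2 (positions 2nd, 5th, 8th, ...).
So "jykwcaumgxn" becomes "ycmn".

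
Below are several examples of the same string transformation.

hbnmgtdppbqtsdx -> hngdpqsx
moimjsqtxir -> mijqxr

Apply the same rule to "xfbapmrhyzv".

What's happening: keep every other character starting from the first (positions 1st, 3rd, 5th, ...).
For "xfbapmrhyzv" the result is "xbpryv".

xbpryv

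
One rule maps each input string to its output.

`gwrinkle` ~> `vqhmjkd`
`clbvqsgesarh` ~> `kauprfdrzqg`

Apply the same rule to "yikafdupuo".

Each output is the input with this applied: delete the first character, then shift every letter 1 place backward in the alphabet (wrapping around).
On "yikafdupuo": the first step gives "ikafdupuo", and the second then gives "hjzectotn".
(Check on "clbvqsgesarh": → "lbvqsgesarh" → "kauprfdrzqg" ✓)

hjzectotn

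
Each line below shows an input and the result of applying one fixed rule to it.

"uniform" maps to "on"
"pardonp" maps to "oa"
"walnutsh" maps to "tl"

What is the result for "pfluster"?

tl

In each case the input is transformed by: reverse the string, then keep one character in every 3, starting at position 3 (positions 3rd, 6th, 9th, ...).
For "pfluster", step one produces "retsulfp"; step two turns that into "tl".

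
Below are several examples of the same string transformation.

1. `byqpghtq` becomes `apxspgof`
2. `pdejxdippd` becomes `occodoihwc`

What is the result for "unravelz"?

tymkqdzu

In each case the input is transformed by: shift every letter 1 place backward in the alphabet (wrapping around), then take characters alternately from the front and the back (1st, last, 2nd, 2nd-last, ...).
Applying that to "unravelz" gives "tymkqdzu".
(Check on "byqpghtq": → "axpofgsp" → "apxspgof" ✓)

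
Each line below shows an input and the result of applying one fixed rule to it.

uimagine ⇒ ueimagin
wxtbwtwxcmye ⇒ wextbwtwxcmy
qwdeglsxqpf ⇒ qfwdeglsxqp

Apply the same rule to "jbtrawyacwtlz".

What's happening: swap the first and last characters, then move the last character to the front.
Applying both steps to "jbtrawyacwtlz": "zbtrawyacwtlj", then "jzbtrawyacwtl".

jzbtrawyacwtl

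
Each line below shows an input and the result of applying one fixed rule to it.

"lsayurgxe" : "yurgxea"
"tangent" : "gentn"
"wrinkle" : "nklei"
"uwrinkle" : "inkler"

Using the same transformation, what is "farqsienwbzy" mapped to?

What's happening: delete the first 2 characters, then move the first character to the end.
Applying both steps to "farqsienwbzy": "rqsienwbzy", then "qsienwbzyr".
(Check on "wrinkle": → "inkle" → "nklei" ✓)

qsienwbzyr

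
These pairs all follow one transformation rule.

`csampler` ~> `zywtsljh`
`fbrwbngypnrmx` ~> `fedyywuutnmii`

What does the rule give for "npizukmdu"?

In each case the input is transformed by: sort the characters into reverse alphabetical order, then shift every letter 7 places forward in the alphabet (wrapping around).
Applying both steps to "npizukmdu": "zuupnmkid", then "gbbwutrpk".

gbbwutrpk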